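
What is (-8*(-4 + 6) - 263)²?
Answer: 77841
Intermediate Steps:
(-8*(-4 + 6) - 263)² = (-8*2 - 263)² = (-16 - 263)² = (-279)² = 77841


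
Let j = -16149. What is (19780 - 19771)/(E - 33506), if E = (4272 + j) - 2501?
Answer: -9/47884 ≈ -0.00018795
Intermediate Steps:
E = -14378 (E = (4272 - 16149) - 2501 = -11877 - 2501 = -14378)
(19780 - 19771)/(E - 33506) = (19780 - 19771)/(-14378 - 33506) = 9/(-47884) = 9*(-1/47884) = -9/47884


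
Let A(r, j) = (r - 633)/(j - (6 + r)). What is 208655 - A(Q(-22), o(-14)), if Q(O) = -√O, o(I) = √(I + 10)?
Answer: (417310 + 208656*√22 + 1251297*I)/(2 + √22 + 6*I) ≈ 2.0861e+5 - 52.787*I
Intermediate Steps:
o(I) = √(10 + I)
A(r, j) = (-633 + r)/(-6 + j - r) (A(r, j) = (-633 + r)/(j + (-6 - r)) = (-633 + r)/(-6 + j - r))
208655 - A(Q(-22), o(-14)) = 208655 - (633 - (-1)*√(-22))/(6 - √(-22) - √(10 - 14)) = 208655 - (633 - (-1)*I*√22)/(6 - I*√22 - √(-4)) = 208655 - (633 - (-1)*I*√22)/(6 - I*√22 - 2*I) = 208655 - (633 + I*√22)/(6 - I*√22 - 2*I) = 208655 - (633 + I*√22)/(6 - 2*I - I*√22)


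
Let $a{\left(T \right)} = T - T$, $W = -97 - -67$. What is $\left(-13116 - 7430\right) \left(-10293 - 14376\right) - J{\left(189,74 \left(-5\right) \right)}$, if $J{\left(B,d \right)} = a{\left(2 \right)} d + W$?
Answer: $506849304$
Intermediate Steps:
$W = -30$ ($W = -97 + 67 = -30$)
$a{\left(T \right)} = 0$
$J{\left(B,d \right)} = -30$ ($J{\left(B,d \right)} = 0 d - 30 = 0 - 30 = -30$)
$\left(-13116 - 7430\right) \left(-10293 - 14376\right) - J{\left(189,74 \left(-5\right) \right)} = \left(-13116 - 7430\right) \left(-10293 - 14376\right) - -30 = \left(-20546\right) \left(-24669\right) + 30 = 506849274 + 30 = 506849304$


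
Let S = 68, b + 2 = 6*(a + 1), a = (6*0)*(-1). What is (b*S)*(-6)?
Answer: -1632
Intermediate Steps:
a = 0 (a = 0*(-1) = 0)
b = 4 (b = -2 + 6*(0 + 1) = -2 + 6*1 = -2 + 6 = 4)
(b*S)*(-6) = (4*68)*(-6) = 272*(-6) = -1632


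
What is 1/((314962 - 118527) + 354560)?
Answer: 1/550995 ≈ 1.8149e-6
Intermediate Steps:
1/((314962 - 118527) + 354560) = 1/(196435 + 354560) = 1/550995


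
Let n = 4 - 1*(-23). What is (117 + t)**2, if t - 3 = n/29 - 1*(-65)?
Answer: 29073664/841 ≈ 34570.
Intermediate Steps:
n = 27 (n = 4 + 23 = 27)
t = 1999/29 (t = 3 + (27/29 - 1*(-65)) = 3 + (27*(1/29) + 65) = 3 + (27/29 + 65) = 3 + 1912/29 = 1999/29 ≈ 68.931)
(117 + t)**2 = (117 + 1999/29)**2 = (5392/29)**2 = 29073664/841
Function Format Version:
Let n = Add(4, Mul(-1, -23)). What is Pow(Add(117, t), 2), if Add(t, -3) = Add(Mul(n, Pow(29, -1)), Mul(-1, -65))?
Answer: Rational(29073664, 841) ≈ 34570.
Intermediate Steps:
n = 27 (n = Add(4, 23) = 27)
t = Rational(1999, 29) (t = Add(3, Add(Mul(27, Pow(29, -1)), Mul(-1, -65))) = Add(3, Add(Mul(27, Rational(1, 29)), 65)) = Add(3, Add(Rational(27, 29), 65)) = Add(3, Rational(1912, 29)) = Rational(1999, 29) ≈ 68.931)
Pow(Add(117, t), 2) = Pow(Add(117, Rational(1999, 29)), 2) = Pow(Rational(5392, 29), 2) = Rational(29073664, 841)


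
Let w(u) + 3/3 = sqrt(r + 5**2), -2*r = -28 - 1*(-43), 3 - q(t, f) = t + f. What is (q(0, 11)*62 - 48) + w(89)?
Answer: -545 + sqrt(70)/2 ≈ -540.82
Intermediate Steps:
q(t, f) = 3 - f - t (q(t, f) = 3 - (t + f) = 3 - (f + t) = 3 + (-f - t) = 3 - f - t)
r = -15/2 (r = -(-28 - 1*(-43))/2 = -(-28 + 43)/2 = -1/2*15 = -15/2 ≈ -7.5000)
w(u) = -1 + sqrt(70)/2 (w(u) = -1 + sqrt(-15/2 + 5**2) = -1 + sqrt(-15/2 + 25) = -1 + sqrt(35/2) = -1 + sqrt(70)/2)
(q(0, 11)*62 - 48) + w(89) = ((3 - 1*11 - 1*0)*62 - 48) + (-1 + sqrt(70)/2) = ((3 - 11 + 0)*62 - 48) + (-1 + sqrt(70)/2) = (-8*62 - 48) + (-1 + sqrt(70)/2) = (-496 - 48) + (-1 + sqrt(70)/2) = -544 + (-1 + sqrt(70)/2) = -545 + sqrt(70)/2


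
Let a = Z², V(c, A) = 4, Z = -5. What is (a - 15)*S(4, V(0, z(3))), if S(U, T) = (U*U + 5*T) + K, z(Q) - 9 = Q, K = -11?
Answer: 250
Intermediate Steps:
z(Q) = 9 + Q
a = 25 (a = (-5)² = 25)
S(U, T) = -11 + U² + 5*T (S(U, T) = (U*U + 5*T) - 11 = (U² + 5*T) - 11 = -11 + U² + 5*T)
(a - 15)*S(4, V(0, z(3))) = (25 - 15)*(-11 + 4² + 5*4) = 10*(-11 + 16 + 20) = 10*25 = 250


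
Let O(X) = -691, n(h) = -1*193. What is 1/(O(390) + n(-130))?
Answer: -1/884 ≈ -0.0011312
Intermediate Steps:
n(h) = -193
1/(O(390) + n(-130)) = 1/(-691 - 193) = 1/(-884) = -1/884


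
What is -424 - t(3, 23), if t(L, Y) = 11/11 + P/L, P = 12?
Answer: -429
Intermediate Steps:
t(L, Y) = 1 + 12/L (t(L, Y) = 11/11 + 12/L = 11*(1/11) + 12/L = 1 + 12/L)
-424 - t(3, 23) = -424 - (12 + 3)/3 = -424 - 15/3 = -424 - 1*5 = -424 - 5 = -429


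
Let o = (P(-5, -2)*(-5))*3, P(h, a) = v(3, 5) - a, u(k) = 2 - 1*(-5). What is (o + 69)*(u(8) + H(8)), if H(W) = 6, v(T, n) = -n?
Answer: 1482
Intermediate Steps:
u(k) = 7 (u(k) = 2 + 5 = 7)
P(h, a) = -5 - a (P(h, a) = -1*5 - a = -5 - a)
o = 45 (o = ((-5 - 1*(-2))*(-5))*3 = ((-5 + 2)*(-5))*3 = -3*(-5)*3 = 15*3 = 45)
(o + 69)*(u(8) + H(8)) = (45 + 69)*(7 + 6) = 114*13 = 1482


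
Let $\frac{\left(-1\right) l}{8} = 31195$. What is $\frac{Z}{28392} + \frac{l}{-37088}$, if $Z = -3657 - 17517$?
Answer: $\frac{16406787}{2742194} \approx 5.9831$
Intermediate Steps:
$l = -249560$ ($l = \left(-8\right) 31195 = -249560$)
$Z = -21174$ ($Z = -3657 - 17517 = -21174$)
$\frac{Z}{28392} + \frac{l}{-37088} = - \frac{21174}{28392} - \frac{249560}{-37088} = \left(-21174\right) \frac{1}{28392} - - \frac{31195}{4636} = - \frac{3529}{4732} + \frac{31195}{4636} = \frac{16406787}{2742194}$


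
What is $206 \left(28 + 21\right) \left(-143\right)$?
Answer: $-1443442$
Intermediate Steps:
$206 \left(28 + 21\right) \left(-143\right) = 206 \cdot 49 \left(-143\right) = 10094 \left(-143\right) = -1443442$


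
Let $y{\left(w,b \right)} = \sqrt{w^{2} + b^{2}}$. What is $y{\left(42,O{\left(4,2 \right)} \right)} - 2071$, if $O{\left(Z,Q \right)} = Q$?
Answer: $-2071 + 2 \sqrt{442} \approx -2029.0$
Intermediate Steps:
$y{\left(w,b \right)} = \sqrt{b^{2} + w^{2}}$
$y{\left(42,O{\left(4,2 \right)} \right)} - 2071 = \sqrt{2^{2} + 42^{2}} - 2071 = \sqrt{4 + 1764} - 2071 = \sqrt{1768} - 2071 = 2 \sqrt{442} - 2071 = -2071 + 2 \sqrt{442}$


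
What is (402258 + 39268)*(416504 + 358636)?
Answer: 342244463640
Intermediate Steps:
(402258 + 39268)*(416504 + 358636) = 441526*775140 = 342244463640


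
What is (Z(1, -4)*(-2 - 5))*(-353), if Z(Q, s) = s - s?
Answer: 0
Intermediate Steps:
Z(Q, s) = 0
(Z(1, -4)*(-2 - 5))*(-353) = (0*(-2 - 5))*(-353) = (0*(-7))*(-353) = 0*(-353) = 0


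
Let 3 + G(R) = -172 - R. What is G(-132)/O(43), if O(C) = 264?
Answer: -43/264 ≈ -0.16288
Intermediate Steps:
G(R) = -175 - R (G(R) = -3 + (-172 - R) = -175 - R)
G(-132)/O(43) = (-175 - 1*(-132))/264 = (-175 + 132)*(1/264) = -43*1/264 = -43/264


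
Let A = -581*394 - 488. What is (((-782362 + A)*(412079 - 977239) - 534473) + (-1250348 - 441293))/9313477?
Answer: 571806316126/9313477 ≈ 61396.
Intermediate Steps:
A = -229402 (A = -228914 - 488 = -229402)
(((-782362 + A)*(412079 - 977239) - 534473) + (-1250348 - 441293))/9313477 = (((-782362 - 229402)*(412079 - 977239) - 534473) + (-1250348 - 441293))/9313477 = ((-1011764*(-565160) - 534473) - 1691641)*(1/9313477) = ((571808542240 - 534473) - 1691641)*(1/9313477) = (571808007767 - 1691641)*(1/9313477) = 571806316126*(1/9313477) = 571806316126/9313477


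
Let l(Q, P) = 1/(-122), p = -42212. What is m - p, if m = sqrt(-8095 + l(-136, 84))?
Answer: 42212 + I*sqrt(120486102)/122 ≈ 42212.0 + 89.972*I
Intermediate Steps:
l(Q, P) = -1/122
m = I*sqrt(120486102)/122 (m = sqrt(-8095 - 1/122) = sqrt(-987591/122) = I*sqrt(120486102)/122 ≈ 89.972*I)
m - p = I*sqrt(120486102)/122 - 1*(-42212) = I*sqrt(120486102)/122 + 42212 = 42212 + I*sqrt(120486102)/122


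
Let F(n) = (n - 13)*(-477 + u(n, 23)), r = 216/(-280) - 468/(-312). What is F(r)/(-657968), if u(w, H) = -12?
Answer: -420051/46057760 ≈ -0.0091201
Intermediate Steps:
r = 51/70 (r = 216*(-1/280) - 468*(-1/312) = -27/35 + 3/2 = 51/70 ≈ 0.72857)
F(n) = 6357 - 489*n (F(n) = (n - 13)*(-477 - 12) = (-13 + n)*(-489) = 6357 - 489*n)
F(r)/(-657968) = (6357 - 489*51/70)/(-657968) = (6357 - 24939/70)*(-1/657968) = (420051/70)*(-1/657968) = -420051/46057760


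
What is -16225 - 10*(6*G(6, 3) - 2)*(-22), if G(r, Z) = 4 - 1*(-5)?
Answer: -4785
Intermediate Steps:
G(r, Z) = 9 (G(r, Z) = 4 + 5 = 9)
-16225 - 10*(6*G(6, 3) - 2)*(-22) = -16225 - 10*(6*9 - 2)*(-22) = -16225 - 10*(54 - 2)*(-22) = -16225 - 10*52*(-22) = -16225 - 520*(-22) = -16225 - 1*(-11440) = -16225 + 11440 = -4785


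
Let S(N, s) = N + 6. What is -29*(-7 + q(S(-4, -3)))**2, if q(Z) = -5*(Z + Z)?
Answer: -21141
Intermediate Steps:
S(N, s) = 6 + N
q(Z) = -10*Z
-29*(-7 + q(S(-4, -3)))**2 = -29*(-7 - 10*(6 - 4))**2 = -29*(-7 - 10*2)**2 = -29*(-7 - 20)**2 = -29*(-27)**2 = -29*729 = -21141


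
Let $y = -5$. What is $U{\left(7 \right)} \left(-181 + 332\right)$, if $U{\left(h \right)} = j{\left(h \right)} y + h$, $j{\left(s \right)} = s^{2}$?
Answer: $-35938$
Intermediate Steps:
$U{\left(h \right)} = h - 5 h^{2}$ ($U{\left(h \right)} = h^{2} \left(-5\right) + h = - 5 h^{2} + h = h - 5 h^{2}$)
$U{\left(7 \right)} \left(-181 + 332\right) = 7 \left(1 - 35\right) \left(-181 + 332\right) = 7 \left(1 - 35\right) 151 = 7 \left(-34\right) 151 = \left(-238\right) 151 = -35938$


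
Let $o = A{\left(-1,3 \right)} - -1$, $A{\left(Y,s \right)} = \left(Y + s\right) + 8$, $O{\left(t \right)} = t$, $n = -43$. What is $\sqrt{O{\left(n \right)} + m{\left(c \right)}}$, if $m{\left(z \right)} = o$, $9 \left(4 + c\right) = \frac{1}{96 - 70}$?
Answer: $4 i \sqrt{2} \approx 5.6569 i$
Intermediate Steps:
$A{\left(Y,s \right)} = 8 + Y + s$
$c = - \frac{935}{234}$ ($c = -4 + \frac{1}{9 \left(96 - 70\right)} = -4 + \frac{1}{9 \cdot 26} = -4 + \frac{1}{9} \cdot \frac{1}{26} = -4 + \frac{1}{234} = - \frac{935}{234} \approx -3.9957$)
$o = 11$ ($o = \left(8 - 1 + 3\right) - -1 = 10 + 1 = 11$)
$m{\left(z \right)} = 11$
$\sqrt{O{\left(n \right)} + m{\left(c \right)}} = \sqrt{-43 + 11} = \sqrt{-32} = 4 i \sqrt{2}$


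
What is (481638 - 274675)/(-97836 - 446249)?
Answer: -206963/544085 ≈ -0.38039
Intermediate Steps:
(481638 - 274675)/(-97836 - 446249) = 206963/(-544085) = 206963*(-1/544085) = -206963/544085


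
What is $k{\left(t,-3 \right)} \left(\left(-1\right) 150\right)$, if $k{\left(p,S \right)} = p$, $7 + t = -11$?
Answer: $2700$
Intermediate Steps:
$t = -18$ ($t = -7 - 11 = -18$)
$k{\left(t,-3 \right)} \left(\left(-1\right) 150\right) = - 18 \left(\left(-1\right) 150\right) = \left(-18\right) \left(-150\right) = 2700$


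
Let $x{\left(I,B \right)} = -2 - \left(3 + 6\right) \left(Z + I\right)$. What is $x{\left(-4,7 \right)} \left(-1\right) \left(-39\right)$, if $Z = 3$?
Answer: $273$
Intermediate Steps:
$x{\left(I,B \right)} = -29 - 9 I$ ($x{\left(I,B \right)} = -2 - \left(3 + 6\right) \left(3 + I\right) = -2 - 9 \left(3 + I\right) = -2 - \left(27 + 9 I\right) = -29 - 9 I$)
$x{\left(-4,7 \right)} \left(-1\right) \left(-39\right) = \left(-29 - -36\right) \left(-1\right) \left(-39\right) = \left(-29 + 36\right) \left(-1\right) \left(-39\right) = 7 \left(-1\right) \left(-39\right) = \left(-7\right) \left(-39\right) = 273$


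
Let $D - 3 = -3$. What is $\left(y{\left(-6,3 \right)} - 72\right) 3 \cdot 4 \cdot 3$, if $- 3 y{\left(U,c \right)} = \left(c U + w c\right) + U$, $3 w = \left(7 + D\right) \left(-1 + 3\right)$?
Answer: $-2472$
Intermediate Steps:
$D = 0$ ($D = 3 - 3 = 0$)
$w = \frac{14}{3}$ ($w = \frac{\left(7 + 0\right) \left(-1 + 3\right)}{3} = \frac{7 \cdot 2}{3} = \frac{1}{3} \cdot 14 = \frac{14}{3} \approx 4.6667$)
$y{\left(U,c \right)} = - \frac{14 c}{9} - \frac{U}{3} - \frac{U c}{3}$ ($y{\left(U,c \right)} = - \frac{\left(c U + \frac{14 c}{3}\right) + U}{3} = - \frac{\left(U c + \frac{14 c}{3}\right) + U}{3} = - \frac{\left(\frac{14 c}{3} + U c\right) + U}{3} = - \frac{U + \frac{14 c}{3} + U c}{3} = - \frac{14 c}{9} - \frac{U}{3} - \frac{U c}{3}$)
$\left(y{\left(-6,3 \right)} - 72\right) 3 \cdot 4 \cdot 3 = \left(\left(\left(- \frac{14}{9}\right) 3 - -2 - \left(-2\right) 3\right) - 72\right) 3 \cdot 4 \cdot 3 = \left(\left(- \frac{14}{3} + 2 + 6\right) - 72\right) 12 \cdot 3 = \left(\frac{10}{3} - 72\right) 36 = \left(- \frac{206}{3}\right) 36 = -2472$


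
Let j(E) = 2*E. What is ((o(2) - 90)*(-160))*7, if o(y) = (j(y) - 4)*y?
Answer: 100800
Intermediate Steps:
o(y) = y*(-4 + 2*y) (o(y) = (2*y - 4)*y = (-4 + 2*y)*y = y*(-4 + 2*y))
((o(2) - 90)*(-160))*7 = ((2*2*(-2 + 2) - 90)*(-160))*7 = ((2*2*0 - 90)*(-160))*7 = ((0 - 90)*(-160))*7 = -90*(-160)*7 = 14400*7 = 100800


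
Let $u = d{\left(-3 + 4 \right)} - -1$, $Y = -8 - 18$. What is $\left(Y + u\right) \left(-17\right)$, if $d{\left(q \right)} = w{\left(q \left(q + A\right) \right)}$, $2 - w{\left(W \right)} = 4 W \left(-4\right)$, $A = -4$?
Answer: $1207$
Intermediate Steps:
$w{\left(W \right)} = 2 + 16 W$ ($w{\left(W \right)} = 2 - 4 W \left(-4\right) = 2 - - 16 W = 2 + 16 W$)
$Y = -26$
$d{\left(q \right)} = 2 + 16 q \left(-4 + q\right)$ ($d{\left(q \right)} = 2 + 16 q \left(q - 4\right) = 2 + 16 q \left(-4 + q\right)$)
$u = -45$ ($u = \left(2 + 16 \left(-3 + 4\right) \left(-4 + \left(-3 + 4\right)\right)\right) - -1 = \left(2 + 16 \cdot 1 \left(-4 + 1\right)\right) + 1 = \left(2 + 16 \cdot 1 \left(-3\right)\right) + 1 = \left(2 - 48\right) + 1 = -46 + 1 = -45$)
$\left(Y + u\right) \left(-17\right) = \left(-26 - 45\right) \left(-17\right) = \left(-71\right) \left(-17\right) = 1207$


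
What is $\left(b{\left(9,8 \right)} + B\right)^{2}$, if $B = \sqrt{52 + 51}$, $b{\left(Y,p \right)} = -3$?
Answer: $\left(3 - \sqrt{103}\right)^{2} \approx 51.107$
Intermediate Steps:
$B = \sqrt{103} \approx 10.149$
$\left(b{\left(9,8 \right)} + B\right)^{2} = \left(-3 + \sqrt{103}\right)^{2}$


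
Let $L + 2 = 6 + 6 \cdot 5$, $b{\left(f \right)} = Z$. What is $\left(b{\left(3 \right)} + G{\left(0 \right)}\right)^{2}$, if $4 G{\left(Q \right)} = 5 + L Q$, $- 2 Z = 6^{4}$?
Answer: $\frac{6692569}{16} \approx 4.1829 \cdot 10^{5}$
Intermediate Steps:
$Z = -648$ ($Z = - \frac{6^{4}}{2} = \left(- \frac{1}{2}\right) 1296 = -648$)
$b{\left(f \right)} = -648$
$L = 34$ ($L = -2 + \left(6 + 6 \cdot 5\right) = -2 + \left(6 + 30\right) = -2 + 36 = 34$)
$G{\left(Q \right)} = \frac{5}{4} + \frac{17 Q}{2}$ ($G{\left(Q \right)} = \frac{5 + 34 Q}{4} = \frac{5}{4} + \frac{17 Q}{2}$)
$\left(b{\left(3 \right)} + G{\left(0 \right)}\right)^{2} = \left(-648 + \left(\frac{5}{4} + \frac{17}{2} \cdot 0\right)\right)^{2} = \left(-648 + \left(\frac{5}{4} + 0\right)\right)^{2} = \left(-648 + \frac{5}{4}\right)^{2} = \left(- \frac{2587}{4}\right)^{2} = \frac{6692569}{16}$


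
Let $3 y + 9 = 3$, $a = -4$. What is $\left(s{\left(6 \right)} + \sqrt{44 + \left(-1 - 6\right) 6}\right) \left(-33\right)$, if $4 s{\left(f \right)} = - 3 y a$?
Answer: $198 - 33 \sqrt{2} \approx 151.33$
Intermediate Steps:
$y = -2$ ($y = -3 + \frac{1}{3} \cdot 3 = -3 + 1 = -2$)
$s{\left(f \right)} = -6$ ($s{\left(f \right)} = \frac{\left(-3\right) \left(-2\right) \left(-4\right)}{4} = \frac{6 \left(-4\right)}{4} = \frac{1}{4} \left(-24\right) = -6$)
$\left(s{\left(6 \right)} + \sqrt{44 + \left(-1 - 6\right) 6}\right) \left(-33\right) = \left(-6 + \sqrt{44 + \left(-1 - 6\right) 6}\right) \left(-33\right) = \left(-6 + \sqrt{44 - 42}\right) \left(-33\right) = \left(-6 + \sqrt{2}\right) \left(-33\right) = 198 - 33 \sqrt{2}$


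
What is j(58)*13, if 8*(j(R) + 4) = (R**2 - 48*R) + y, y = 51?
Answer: 7787/8 ≈ 973.38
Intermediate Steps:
j(R) = 19/8 - 6*R + R**2/8 (j(R) = -4 + ((R**2 - 48*R) + 51)/8 = -4 + (51 + R**2 - 48*R)/8 = -4 + (51/8 - 6*R + R**2/8) = 19/8 - 6*R + R**2/8)
j(58)*13 = (19/8 - 6*58 + (1/8)*58**2)*13 = (19/8 - 348 + (1/8)*3364)*13 = (19/8 - 348 + 841/2)*13 = (599/8)*13 = 7787/8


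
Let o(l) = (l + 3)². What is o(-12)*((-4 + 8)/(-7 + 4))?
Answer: -108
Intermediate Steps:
o(l) = (3 + l)²
o(-12)*((-4 + 8)/(-7 + 4)) = (3 - 12)²*((-4 + 8)/(-7 + 4)) = (-9)²*(4/(-3)) = 81*(4*(-⅓)) = 81*(-4/3) = -108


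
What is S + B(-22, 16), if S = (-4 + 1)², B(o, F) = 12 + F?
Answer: 37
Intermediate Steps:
S = 9 (S = (-3)² = 9)
S + B(-22, 16) = 9 + (12 + 16) = 9 + 28 = 37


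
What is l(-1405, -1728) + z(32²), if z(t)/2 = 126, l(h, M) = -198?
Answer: 54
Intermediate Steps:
z(t) = 252 (z(t) = 2*126 = 252)
l(-1405, -1728) + z(32²) = -198 + 252 = 54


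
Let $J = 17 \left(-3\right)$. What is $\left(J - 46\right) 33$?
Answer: $-3201$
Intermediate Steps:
$J = -51$
$\left(J - 46\right) 33 = \left(-51 - 46\right) 33 = \left(-97\right) 33 = -3201$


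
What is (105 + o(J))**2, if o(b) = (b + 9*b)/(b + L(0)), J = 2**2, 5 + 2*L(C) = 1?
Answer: 15625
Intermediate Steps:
L(C) = -2 (L(C) = -5/2 + (1/2)*1 = -5/2 + 1/2 = -2)
J = 4
o(b) = 10*b/(-2 + b) (o(b) = (b + 9*b)/(b - 2) = (10*b)/(-2 + b) = 10*b/(-2 + b))
(105 + o(J))**2 = (105 + 10*4/(-2 + 4))**2 = (105 + 10*4/2)**2 = (105 + 10*4*(1/2))**2 = (105 + 20)**2 = 125**2 = 15625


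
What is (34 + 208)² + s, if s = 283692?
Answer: 342256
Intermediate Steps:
(34 + 208)² + s = (34 + 208)² + 283692 = 242² + 283692 = 58564 + 283692 = 342256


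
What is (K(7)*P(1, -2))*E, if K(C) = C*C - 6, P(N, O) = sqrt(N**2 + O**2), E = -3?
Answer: -129*sqrt(5) ≈ -288.45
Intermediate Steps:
K(C) = -6 + C**2 (K(C) = C**2 - 6 = -6 + C**2)
(K(7)*P(1, -2))*E = ((-6 + 7**2)*sqrt(1**2 + (-2)**2))*(-3) = ((-6 + 49)*sqrt(1 + 4))*(-3) = (43*sqrt(5))*(-3) = -129*sqrt(5)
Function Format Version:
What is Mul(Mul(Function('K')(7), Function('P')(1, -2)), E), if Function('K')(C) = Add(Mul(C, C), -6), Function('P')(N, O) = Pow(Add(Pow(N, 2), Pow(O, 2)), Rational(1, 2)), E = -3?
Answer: Mul(-129, Pow(5, Rational(1, 2))) ≈ -288.45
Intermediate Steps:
Function('K')(C) = Add(-6, Pow(C, 2)) (Function('K')(C) = Add(Pow(C, 2), -6) = Add(-6, Pow(C, 2)))
Mul(Mul(Function('K')(7), Function('P')(1, -2)), E) = Mul(Mul(Add(-6, Pow(7, 2)), Pow(Add(Pow(1, 2), Pow(-2, 2)), Rational(1, 2))), -3) = Mul(Mul(Add(-6, 49), Pow(Add(1, 4), Rational(1, 2))), -3) = Mul(Mul(43, Pow(5, Rational(1, 2))), -3) = Mul(-129, Pow(5, Rational(1, 2)))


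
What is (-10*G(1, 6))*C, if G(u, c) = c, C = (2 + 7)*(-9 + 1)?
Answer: 4320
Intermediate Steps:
C = -72 (C = 9*(-8) = -72)
(-10*G(1, 6))*C = -10*6*(-72) = -60*(-72) = 4320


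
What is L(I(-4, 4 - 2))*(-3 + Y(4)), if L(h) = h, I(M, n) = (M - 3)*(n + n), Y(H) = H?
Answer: -28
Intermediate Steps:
I(M, n) = 2*n*(-3 + M) (I(M, n) = (-3 + M)*(2*n) = 2*n*(-3 + M))
L(I(-4, 4 - 2))*(-3 + Y(4)) = (2*(4 - 2)*(-3 - 4))*(-3 + 4) = (2*2*(-7))*1 = -28*1 = -28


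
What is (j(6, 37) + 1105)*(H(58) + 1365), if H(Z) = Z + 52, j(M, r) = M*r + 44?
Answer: 2022225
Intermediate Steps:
j(M, r) = 44 + M*r
H(Z) = 52 + Z
(j(6, 37) + 1105)*(H(58) + 1365) = ((44 + 6*37) + 1105)*((52 + 58) + 1365) = ((44 + 222) + 1105)*(110 + 1365) = (266 + 1105)*1475 = 1371*1475 = 2022225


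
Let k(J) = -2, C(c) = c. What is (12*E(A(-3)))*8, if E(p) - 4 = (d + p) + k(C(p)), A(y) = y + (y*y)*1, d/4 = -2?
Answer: 0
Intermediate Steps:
d = -8 (d = 4*(-2) = -8)
A(y) = y + y**2 (A(y) = y + y**2*1 = y + y**2)
E(p) = -6 + p (E(p) = 4 + ((-8 + p) - 2) = 4 + (-10 + p) = -6 + p)
(12*E(A(-3)))*8 = (12*(-6 - 3*(1 - 3)))*8 = (12*(-6 - 3*(-2)))*8 = (12*(-6 + 6))*8 = (12*0)*8 = 0*8 = 0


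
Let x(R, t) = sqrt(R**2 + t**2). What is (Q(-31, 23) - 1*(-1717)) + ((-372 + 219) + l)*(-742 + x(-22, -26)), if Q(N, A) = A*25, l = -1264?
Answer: 1053706 - 2834*sqrt(290) ≈ 1.0054e+6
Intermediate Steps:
Q(N, A) = 25*A
(Q(-31, 23) - 1*(-1717)) + ((-372 + 219) + l)*(-742 + x(-22, -26)) = (25*23 - 1*(-1717)) + ((-372 + 219) - 1264)*(-742 + sqrt((-22)**2 + (-26)**2)) = (575 + 1717) + (-153 - 1264)*(-742 + sqrt(484 + 676)) = 2292 - 1417*(-742 + sqrt(1160)) = 2292 - 1417*(-742 + 2*sqrt(290)) = 2292 + (1051414 - 2834*sqrt(290)) = 1053706 - 2834*sqrt(290)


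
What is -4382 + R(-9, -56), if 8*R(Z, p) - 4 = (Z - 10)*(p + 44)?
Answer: -4353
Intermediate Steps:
R(Z, p) = ½ + (-10 + Z)*(44 + p)/8 (R(Z, p) = ½ + ((Z - 10)*(p + 44))/8 = ½ + ((-10 + Z)*(44 + p))/8 = ½ + (-10 + Z)*(44 + p)/8)
-4382 + R(-9, -56) = -4382 + (-109/2 - 5/4*(-56) + (11/2)*(-9) + (⅛)*(-9)*(-56)) = -4382 + (-109/2 + 70 - 99/2 + 63) = -4382 + 29 = -4353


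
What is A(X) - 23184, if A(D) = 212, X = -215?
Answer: -22972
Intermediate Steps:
A(X) - 23184 = 212 - 23184 = -22972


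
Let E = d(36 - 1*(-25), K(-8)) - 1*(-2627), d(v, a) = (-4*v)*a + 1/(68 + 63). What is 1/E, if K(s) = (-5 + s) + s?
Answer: 131/1015382 ≈ 0.00012902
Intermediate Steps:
K(s) = -5 + 2*s
d(v, a) = 1/131 - 4*a*v (d(v, a) = -4*a*v + 1/131 = 1/131 - 4*a*v)
E = 1015382/131 (E = (1/131 - 4*(-5 + 2*(-8))*(36 - 1*(-25))) - 1*(-2627) = (1/131 - 4*(-5 - 16)*(36 + 25)) + 2627 = (1/131 - 4*(-21)*61) + 2627 = (1/131 + 5124) + 2627 = 671245/131 + 2627 = 1015382/131 ≈ 7751.0)
1/E = 1/(1015382/131) = 131/1015382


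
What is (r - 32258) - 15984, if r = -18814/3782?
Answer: -91235029/1891 ≈ -48247.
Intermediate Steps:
r = -9407/1891 (r = -18814*1/3782 = -9407/1891 ≈ -4.9746)
(r - 32258) - 15984 = (-9407/1891 - 32258) - 15984 = -61009285/1891 - 15984 = -91235029/1891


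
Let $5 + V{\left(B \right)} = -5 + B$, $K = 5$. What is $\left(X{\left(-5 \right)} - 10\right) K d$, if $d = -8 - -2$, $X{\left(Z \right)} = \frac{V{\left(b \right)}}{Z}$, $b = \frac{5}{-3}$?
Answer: $230$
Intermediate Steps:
$b = - \frac{5}{3}$ ($b = 5 \left(- \frac{1}{3}\right) = - \frac{5}{3} \approx -1.6667$)
$V{\left(B \right)} = -10 + B$ ($V{\left(B \right)} = -5 + \left(-5 + B\right) = -10 + B$)
$X{\left(Z \right)} = - \frac{35}{3 Z}$ ($X{\left(Z \right)} = \frac{-10 - \frac{5}{3}}{Z} = - \frac{35}{3 Z}$)
$d = -6$ ($d = -8 + 2 = -6$)
$\left(X{\left(-5 \right)} - 10\right) K d = \left(- \frac{35}{3 \left(-5\right)} - 10\right) 5 \left(-6\right) = \left(\left(- \frac{35}{3}\right) \left(- \frac{1}{5}\right) - 10\right) 5 \left(-6\right) = \left(\frac{7}{3} - 10\right) 5 \left(-6\right) = \left(- \frac{23}{3}\right) 5 \left(-6\right) = \left(- \frac{115}{3}\right) \left(-6\right) = 230$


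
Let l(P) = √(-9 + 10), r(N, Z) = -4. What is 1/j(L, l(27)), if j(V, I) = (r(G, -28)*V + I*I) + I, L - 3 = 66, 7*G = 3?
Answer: -1/274 ≈ -0.0036496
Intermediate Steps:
G = 3/7 (G = (⅐)*3 = 3/7 ≈ 0.42857)
L = 69 (L = 3 + 66 = 69)
l(P) = 1 (l(P) = √1 = 1)
j(V, I) = I + I² - 4*V (j(V, I) = (-4*V + I*I) + I = (-4*V + I²) + I = (I² - 4*V) + I = I + I² - 4*V)
1/j(L, l(27)) = 1/(1 + 1² - 4*69) = 1/(1 + 1 - 276) = 1/(-274) = -1/274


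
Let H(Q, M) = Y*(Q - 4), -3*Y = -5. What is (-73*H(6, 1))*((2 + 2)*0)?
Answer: 0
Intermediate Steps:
Y = 5/3 (Y = -⅓*(-5) = 5/3 ≈ 1.6667)
H(Q, M) = -20/3 + 5*Q/3 (H(Q, M) = 5*(Q - 4)/3 = 5*(-4 + Q)/3 = -20/3 + 5*Q/3)
(-73*H(6, 1))*((2 + 2)*0) = (-73*(-20/3 + (5/3)*6))*((2 + 2)*0) = (-73*(-20/3 + 10))*(4*0) = -73*10/3*0 = -730/3*0 = 0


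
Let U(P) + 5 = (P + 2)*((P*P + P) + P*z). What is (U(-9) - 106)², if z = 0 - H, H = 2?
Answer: 549081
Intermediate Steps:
z = -2 (z = 0 - 1*2 = 0 - 2 = -2)
U(P) = -5 + (2 + P)*(P² - P) (U(P) = -5 + (P + 2)*((P*P + P) + P*(-2)) = -5 + (2 + P)*((P² + P) - 2*P) = -5 + (2 + P)*((P + P²) - 2*P) = -5 + (2 + P)*(P² - P))
(U(-9) - 106)² = ((-5 + (-9)² + (-9)³ - 2*(-9)) - 106)² = ((-5 + 81 - 729 + 18) - 106)² = (-635 - 106)² = (-741)² = 549081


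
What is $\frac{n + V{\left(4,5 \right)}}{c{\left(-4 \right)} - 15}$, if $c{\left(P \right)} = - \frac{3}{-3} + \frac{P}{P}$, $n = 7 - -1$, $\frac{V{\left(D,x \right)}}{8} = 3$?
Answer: $- \frac{32}{13} \approx -2.4615$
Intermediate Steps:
$V{\left(D,x \right)} = 24$ ($V{\left(D,x \right)} = 8 \cdot 3 = 24$)
$n = 8$ ($n = 7 + 1 = 8$)
$c{\left(P \right)} = 2$ ($c{\left(P \right)} = \left(-3\right) \left(- \frac{1}{3}\right) + 1 = 1 + 1 = 2$)
$\frac{n + V{\left(4,5 \right)}}{c{\left(-4 \right)} - 15} = \frac{8 + 24}{2 - 15} = \frac{32}{-13} = 32 \left(- \frac{1}{13}\right) = - \frac{32}{13}$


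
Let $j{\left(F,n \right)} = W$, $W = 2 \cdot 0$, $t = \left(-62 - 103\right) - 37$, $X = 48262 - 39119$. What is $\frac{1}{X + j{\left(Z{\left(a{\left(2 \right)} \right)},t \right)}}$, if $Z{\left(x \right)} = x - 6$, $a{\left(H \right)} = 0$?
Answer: $\frac{1}{9143} \approx 0.00010937$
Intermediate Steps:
$Z{\left(x \right)} = -6 + x$
$X = 9143$ ($X = 48262 - 39119 = 9143$)
$t = -202$ ($t = -165 - 37 = -202$)
$W = 0$
$j{\left(F,n \right)} = 0$
$\frac{1}{X + j{\left(Z{\left(a{\left(2 \right)} \right)},t \right)}} = \frac{1}{9143 + 0} = \frac{1}{9143}$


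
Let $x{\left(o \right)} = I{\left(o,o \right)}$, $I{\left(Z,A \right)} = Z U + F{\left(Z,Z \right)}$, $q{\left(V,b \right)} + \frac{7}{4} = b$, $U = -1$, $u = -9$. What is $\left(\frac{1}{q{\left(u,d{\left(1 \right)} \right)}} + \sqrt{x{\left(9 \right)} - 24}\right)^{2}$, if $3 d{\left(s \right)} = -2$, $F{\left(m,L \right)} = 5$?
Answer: $- \frac{23404}{841} - \frac{48 i \sqrt{7}}{29} \approx -27.829 - 4.3792 i$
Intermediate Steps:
$d{\left(s \right)} = - \frac{2}{3}$ ($d{\left(s \right)} = \frac{1}{3} \left(-2\right) = - \frac{2}{3}$)
$q{\left(V,b \right)} = - \frac{7}{4} + b$
$I{\left(Z,A \right)} = 5 - Z$ ($I{\left(Z,A \right)} = Z \left(-1\right) + 5 = - Z + 5 = 5 - Z$)
$x{\left(o \right)} = 5 - o$
$\left(\frac{1}{q{\left(u,d{\left(1 \right)} \right)}} + \sqrt{x{\left(9 \right)} - 24}\right)^{2} = \left(\frac{1}{- \frac{7}{4} - \frac{2}{3}} + \sqrt{\left(5 - 9\right) - 24}\right)^{2} = \left(\frac{1}{- \frac{29}{12}} + \sqrt{\left(5 - 9\right) - 24}\right)^{2} = \left(- \frac{12}{29} + \sqrt{-4 - 24}\right)^{2} = \left(- \frac{12}{29} + \sqrt{-28}\right)^{2} = \left(- \frac{12}{29} + 2 i \sqrt{7}\right)^{2}$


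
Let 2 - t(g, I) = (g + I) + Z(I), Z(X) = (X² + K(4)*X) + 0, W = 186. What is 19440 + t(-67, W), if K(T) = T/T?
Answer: -15459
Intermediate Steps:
K(T) = 1
Z(X) = X + X² (Z(X) = (X² + 1*X) + 0 = (X² + X) + 0 = (X + X²) + 0 = X + X²)
t(g, I) = 2 - I - g - I*(1 + I) (t(g, I) = 2 - ((g + I) + I*(1 + I)) = 2 - ((I + g) + I*(1 + I)) = 2 - (I + g + I*(1 + I)) = 2 + (-I - g - I*(1 + I)) = 2 - I - g - I*(1 + I))
19440 + t(-67, W) = 19440 + (2 - 1*186 - 1*(-67) - 1*186*(1 + 186)) = 19440 + (2 - 186 + 67 - 1*186*187) = 19440 + (2 - 186 + 67 - 34782) = 19440 - 34899 = -15459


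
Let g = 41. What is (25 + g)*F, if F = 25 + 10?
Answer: 2310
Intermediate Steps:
F = 35
(25 + g)*F = (25 + 41)*35 = 66*35 = 2310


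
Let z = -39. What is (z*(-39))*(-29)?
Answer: -44109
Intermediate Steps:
(z*(-39))*(-29) = -39*(-39)*(-29) = 1521*(-29) = -44109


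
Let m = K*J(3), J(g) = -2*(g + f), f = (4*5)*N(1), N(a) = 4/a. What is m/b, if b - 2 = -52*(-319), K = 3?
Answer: -83/2765 ≈ -0.030018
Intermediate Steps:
f = 80 (f = (4*5)*(4/1) = 20*(4*1) = 20*4 = 80)
J(g) = -160 - 2*g (J(g) = -2*(g + 80) = -2*(80 + g) = -160 - 2*g)
b = 16590 (b = 2 - 52*(-319) = 2 + 16588 = 16590)
m = -498 (m = 3*(-160 - 2*3) = 3*(-160 - 6) = 3*(-166) = -498)
m/b = -498/16590 = -498*1/16590 = -83/2765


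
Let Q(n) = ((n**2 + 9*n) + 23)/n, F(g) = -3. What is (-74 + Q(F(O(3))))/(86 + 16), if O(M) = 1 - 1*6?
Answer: -227/306 ≈ -0.74183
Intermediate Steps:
O(M) = -5 (O(M) = 1 - 6 = -5)
Q(n) = (23 + n**2 + 9*n)/n
(-74 + Q(F(O(3))))/(86 + 16) = (-74 + (9 - 3 + 23/(-3)))/(86 + 16) = (-74 + (9 - 3 + 23*(-1/3)))/102 = (-74 + (9 - 3 - 23/3))*(1/102) = (-74 - 5/3)*(1/102) = -227/3*1/102 = -227/306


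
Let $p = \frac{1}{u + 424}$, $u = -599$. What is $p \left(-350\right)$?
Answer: $2$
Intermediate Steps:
$p = - \frac{1}{175}$ ($p = \frac{1}{-599 + 424} = \frac{1}{-175} = - \frac{1}{175} \approx -0.0057143$)
$p \left(-350\right) = \left(- \frac{1}{175}\right) \left(-350\right) = 2$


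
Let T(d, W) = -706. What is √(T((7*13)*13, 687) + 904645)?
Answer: √903939 ≈ 950.76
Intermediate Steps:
√(T((7*13)*13, 687) + 904645) = √(-706 + 904645) = √903939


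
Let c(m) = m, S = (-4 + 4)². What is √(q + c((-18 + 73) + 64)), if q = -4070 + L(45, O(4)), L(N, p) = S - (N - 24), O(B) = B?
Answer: 2*I*√993 ≈ 63.024*I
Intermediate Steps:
S = 0 (S = 0² = 0)
L(N, p) = 24 - N (L(N, p) = 0 - (N - 24) = 0 - (-24 + N) = 0 + (24 - N) = 24 - N)
q = -4091 (q = -4070 + (24 - 1*45) = -4070 + (24 - 45) = -4070 - 21 = -4091)
√(q + c((-18 + 73) + 64)) = √(-4091 + ((-18 + 73) + 64)) = √(-4091 + (55 + 64)) = √(-4091 + 119) = √(-3972) = 2*I*√993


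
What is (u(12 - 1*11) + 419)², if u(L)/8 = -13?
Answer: 99225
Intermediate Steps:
u(L) = -104 (u(L) = 8*(-13) = -104)
(u(12 - 1*11) + 419)² = (-104 + 419)² = 315² = 99225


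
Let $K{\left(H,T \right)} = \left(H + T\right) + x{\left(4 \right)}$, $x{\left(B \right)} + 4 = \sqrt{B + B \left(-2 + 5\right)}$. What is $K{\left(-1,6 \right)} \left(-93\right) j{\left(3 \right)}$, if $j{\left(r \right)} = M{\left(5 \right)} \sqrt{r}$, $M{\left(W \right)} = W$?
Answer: $- 2325 \sqrt{3} \approx -4027.0$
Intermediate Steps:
$x{\left(B \right)} = -4 + 2 \sqrt{B}$ ($x{\left(B \right)} = -4 + \sqrt{B + B \left(-2 + 5\right)} = -4 + \sqrt{B + B 3} = -4 + \sqrt{B + 3 B} = -4 + \sqrt{4 B} = -4 + 2 \sqrt{B}$)
$K{\left(H,T \right)} = H + T$ ($K{\left(H,T \right)} = \left(H + T\right) - \left(4 - 2 \sqrt{4}\right) = \left(H + T\right) + \left(-4 + 2 \cdot 2\right) = \left(H + T\right) + \left(-4 + 4\right) = \left(H + T\right) + 0 = H + T$)
$j{\left(r \right)} = 5 \sqrt{r}$
$K{\left(-1,6 \right)} \left(-93\right) j{\left(3 \right)} = \left(-1 + 6\right) \left(-93\right) 5 \sqrt{3} = 5 \left(-93\right) 5 \sqrt{3} = - 465 \cdot 5 \sqrt{3} = - 2325 \sqrt{3}$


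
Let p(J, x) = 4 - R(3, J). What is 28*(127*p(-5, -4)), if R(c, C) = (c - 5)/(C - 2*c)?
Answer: 149352/11 ≈ 13577.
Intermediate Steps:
R(c, C) = (-5 + c)/(C - 2*c)
p(J, x) = 4 + 2/(-6 + J) (p(J, x) = 4 - (-5 + 3)/(J - 2*3) = 4 - (-2)/(J - 6) = 4 - (-2)/(-6 + J) = 4 + 2/(-6 + J))
28*(127*p(-5, -4)) = 28*(127*(2*(-11 + 2*(-5))/(-6 - 5))) = 28*(127*(2*(-11 - 10)/(-11))) = 28*(127*(2*(-1/11)*(-21))) = 28*(127*(42/11)) = 28*(5334/11) = 149352/11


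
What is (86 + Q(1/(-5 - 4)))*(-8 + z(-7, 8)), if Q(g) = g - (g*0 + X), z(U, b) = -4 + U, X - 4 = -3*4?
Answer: -16055/9 ≈ -1783.9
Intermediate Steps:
X = -8 (X = 4 - 3*4 = 4 - 12 = -8)
Q(g) = 8 + g (Q(g) = g - (g*0 - 8) = g - (0 - 8) = g - 1*(-8) = g + 8 = 8 + g)
(86 + Q(1/(-5 - 4)))*(-8 + z(-7, 8)) = (86 + (8 + 1/(-5 - 4)))*(-8 + (-4 - 7)) = (86 + (8 + 1/(-9)))*(-8 - 11) = (86 + (8 - 1/9))*(-19) = (86 + 71/9)*(-19) = (845/9)*(-19) = -16055/9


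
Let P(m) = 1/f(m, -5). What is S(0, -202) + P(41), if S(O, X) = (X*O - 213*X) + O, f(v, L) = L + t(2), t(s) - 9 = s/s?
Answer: 215131/5 ≈ 43026.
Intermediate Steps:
t(s) = 10 (t(s) = 9 + s/s = 9 + 1 = 10)
f(v, L) = 10 + L (f(v, L) = L + 10 = 10 + L)
P(m) = ⅕ (P(m) = 1/(10 - 5) = 1/5 = ⅕)
S(O, X) = O - 213*X + O*X (S(O, X) = (O*X - 213*X) + O = (-213*X + O*X) + O = O - 213*X + O*X)
S(0, -202) + P(41) = (0 - 213*(-202) + 0*(-202)) + ⅕ = (0 + 43026 + 0) + ⅕ = 43026 + ⅕ = 215131/5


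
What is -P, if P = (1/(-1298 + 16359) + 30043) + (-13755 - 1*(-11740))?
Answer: -422129709/15061 ≈ -28028.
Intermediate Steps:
P = 422129709/15061 (P = (1/15061 + 30043) + (-13755 + 11740) = (1/15061 + 30043) - 2015 = 452477624/15061 - 2015 = 422129709/15061 ≈ 28028.)
-P = -1*422129709/15061 = -422129709/15061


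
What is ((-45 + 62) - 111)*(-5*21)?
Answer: 9870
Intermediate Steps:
((-45 + 62) - 111)*(-5*21) = (17 - 111)*(-105) = -94*(-105) = 9870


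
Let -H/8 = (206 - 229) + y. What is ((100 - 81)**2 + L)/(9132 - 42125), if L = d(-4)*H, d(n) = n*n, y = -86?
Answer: -14313/32993 ≈ -0.43382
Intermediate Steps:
d(n) = n**2
H = 872 (H = -8*((206 - 229) - 86) = -8*(-23 - 86) = -8*(-109) = 872)
L = 13952 (L = (-4)**2*872 = 16*872 = 13952)
((100 - 81)**2 + L)/(9132 - 42125) = ((100 - 81)**2 + 13952)/(9132 - 42125) = (19**2 + 13952)/(-32993) = (361 + 13952)*(-1/32993) = 14313*(-1/32993) = -14313/32993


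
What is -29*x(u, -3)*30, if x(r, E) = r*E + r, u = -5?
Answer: -8700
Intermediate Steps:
x(r, E) = r + E*r (x(r, E) = E*r + r = r + E*r)
-29*x(u, -3)*30 = -(-145)*(1 - 3)*30 = -(-145)*(-2)*30 = -29*10*30 = -290*30 = -8700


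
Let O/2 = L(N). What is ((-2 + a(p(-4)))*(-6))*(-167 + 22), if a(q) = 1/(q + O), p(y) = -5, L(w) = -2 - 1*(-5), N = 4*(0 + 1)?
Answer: -870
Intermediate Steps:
N = 4 (N = 4*1 = 4)
L(w) = 3 (L(w) = -2 + 5 = 3)
O = 6 (O = 2*3 = 6)
a(q) = 1/(6 + q) (a(q) = 1/(q + 6) = 1/(6 + q))
((-2 + a(p(-4)))*(-6))*(-167 + 22) = ((-2 + 1/(6 - 5))*(-6))*(-167 + 22) = ((-2 + 1/1)*(-6))*(-145) = ((-2 + 1)*(-6))*(-145) = -1*(-6)*(-145) = 6*(-145) = -870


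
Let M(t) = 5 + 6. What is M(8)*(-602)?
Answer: -6622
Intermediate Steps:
M(t) = 11
M(8)*(-602) = 11*(-602) = -6622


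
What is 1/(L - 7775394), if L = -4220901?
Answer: -1/11996295 ≈ -8.3359e-8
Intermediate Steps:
1/(L - 7775394) = 1/(-4220901 - 7775394) = 1/(-11996295) = -1/11996295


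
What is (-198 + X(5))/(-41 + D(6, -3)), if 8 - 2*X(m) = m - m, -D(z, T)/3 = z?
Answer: 194/59 ≈ 3.2881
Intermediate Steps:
D(z, T) = -3*z
X(m) = 4 (X(m) = 4 - (m - m)/2 = 4 - ½*0 = 4 + 0 = 4)
(-198 + X(5))/(-41 + D(6, -3)) = (-198 + 4)/(-41 - 3*6) = -194/(-41 - 18) = -194/(-59) = -194*(-1/59) = 194/59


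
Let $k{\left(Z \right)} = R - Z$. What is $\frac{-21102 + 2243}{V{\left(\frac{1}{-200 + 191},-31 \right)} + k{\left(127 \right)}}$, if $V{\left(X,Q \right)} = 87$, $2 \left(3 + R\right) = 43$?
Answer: $\frac{37718}{43} \approx 877.16$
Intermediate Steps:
$R = \frac{37}{2}$ ($R = -3 + \frac{1}{2} \cdot 43 = -3 + \frac{43}{2} = \frac{37}{2} \approx 18.5$)
$k{\left(Z \right)} = \frac{37}{2} - Z$
$\frac{-21102 + 2243}{V{\left(\frac{1}{-200 + 191},-31 \right)} + k{\left(127 \right)}} = \frac{-21102 + 2243}{87 + \left(\frac{37}{2} - 127\right)} = - \frac{18859}{87 + \left(\frac{37}{2} - 127\right)} = - \frac{18859}{87 - \frac{217}{2}} = - \frac{18859}{- \frac{43}{2}} = \left(-18859\right) \left(- \frac{2}{43}\right) = \frac{37718}{43}$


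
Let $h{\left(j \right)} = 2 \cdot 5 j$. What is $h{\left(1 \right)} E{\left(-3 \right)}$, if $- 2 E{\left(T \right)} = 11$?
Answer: $-55$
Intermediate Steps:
$h{\left(j \right)} = 10 j$
$E{\left(T \right)} = - \frac{11}{2}$ ($E{\left(T \right)} = \left(- \frac{1}{2}\right) 11 = - \frac{11}{2}$)
$h{\left(1 \right)} E{\left(-3 \right)} = 10 \cdot 1 \left(- \frac{11}{2}\right) = 10 \left(- \frac{11}{2}\right) = -55$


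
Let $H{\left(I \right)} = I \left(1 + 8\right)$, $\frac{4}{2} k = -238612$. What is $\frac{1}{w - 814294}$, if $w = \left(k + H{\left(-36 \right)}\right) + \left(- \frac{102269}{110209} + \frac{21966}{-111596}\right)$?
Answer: $- \frac{6149441782}{5743118183643677} \approx -1.0707 \cdot 10^{-6}$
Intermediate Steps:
$k = -119306$ ($k = \frac{1}{2} \left(-238612\right) = -119306$)
$H{\left(I \right)} = 9 I$ ($H{\left(I \right)} = I 9 = 9 I$)
$w = - \frac{735664637211769}{6149441782}$ ($w = \left(-119306 + 9 \left(-36\right)\right) + \left(- \frac{102269}{110209} + \frac{21966}{-111596}\right) = \left(-119306 - 324\right) + \left(\left(-102269\right) \frac{1}{110209} + 21966 \left(- \frac{1}{111596}\right)\right) = -119630 - \frac{6916831109}{6149441782} = - \frac{735664637211769}{6149441782} \approx -1.1963 \cdot 10^{5}$)
$\frac{1}{w - 814294} = \frac{1}{- \frac{735664637211769}{6149441782} - 814294} = \frac{1}{- \frac{5743118183643677}{6149441782}} = - \frac{6149441782}{5743118183643677}$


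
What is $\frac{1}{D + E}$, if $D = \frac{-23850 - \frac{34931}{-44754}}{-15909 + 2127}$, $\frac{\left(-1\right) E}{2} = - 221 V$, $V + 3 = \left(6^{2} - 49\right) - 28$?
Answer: $- \frac{616799628}{11994451817375} \approx -5.1424 \cdot 10^{-5}$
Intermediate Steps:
$V = -44$ ($V = -3 - \left(77 - 36\right) = -3 + \left(\left(36 - 49\right) - 28\right) = -3 - 41 = -44$)
$E = -19448$ ($E = - 2 \left(\left(-221\right) \left(-44\right)\right) = \left(-2\right) 9724 = -19448$)
$D = \frac{1067347969}{616799628}$ ($D = \frac{-23850 - - \frac{34931}{44754}}{-13782} = \left(-23850 + \frac{34931}{44754}\right) \left(- \frac{1}{13782}\right) = \left(- \frac{1067347969}{44754}\right) \left(- \frac{1}{13782}\right) = \frac{1067347969}{616799628} \approx 1.7305$)
$\frac{1}{D + E} = \frac{1}{\frac{1067347969}{616799628} - 19448} = \frac{1}{- \frac{11994451817375}{616799628}} = - \frac{616799628}{11994451817375}$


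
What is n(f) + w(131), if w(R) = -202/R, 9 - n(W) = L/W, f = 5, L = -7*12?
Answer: 15889/655 ≈ 24.258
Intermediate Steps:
L = -84
n(W) = 9 + 84/W (n(W) = 9 - (-84)/W = 9 + 84/W)
n(f) + w(131) = (9 + 84/5) - 202/131 = 129/5 - 202/131 = 15889/655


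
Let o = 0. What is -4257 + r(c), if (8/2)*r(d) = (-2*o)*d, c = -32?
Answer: -4257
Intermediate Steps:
r(d) = 0 (r(d) = ((-2*0)*d)/4 = (0*d)/4 = (¼)*0 = 0)
-4257 + r(c) = -4257 + 0 = -4257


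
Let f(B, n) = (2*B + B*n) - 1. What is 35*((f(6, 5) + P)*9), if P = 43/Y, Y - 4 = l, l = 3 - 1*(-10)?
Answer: 233100/17 ≈ 13712.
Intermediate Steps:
l = 13 (l = 3 + 10 = 13)
Y = 17 (Y = 4 + 13 = 17)
f(B, n) = -1 + 2*B + B*n
P = 43/17 ≈ 2.5294
35*((f(6, 5) + P)*9) = 35*(((-1 + 2*6 + 6*5) + 43/17)*9) = 35*(((-1 + 12 + 30) + 43/17)*9) = 35*((41 + 43/17)*9) = 35*((740/17)*9) = 35*(6660/17) = 233100/17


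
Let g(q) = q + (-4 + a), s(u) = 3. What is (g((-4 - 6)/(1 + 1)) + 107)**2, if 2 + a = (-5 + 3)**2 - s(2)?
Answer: 9409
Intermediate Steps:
a = -1 (a = -2 + ((-5 + 3)**2 - 1*3) = -2 + ((-2)**2 - 3) = -2 + (4 - 3) = -2 + 1 = -1)
g(q) = -5 + q (g(q) = q + (-4 - 1) = q - 5 = -5 + q)
(g((-4 - 6)/(1 + 1)) + 107)**2 = ((-5 + (-4 - 6)/(1 + 1)) + 107)**2 = ((-5 - 10/2) + 107)**2 = ((-5 - 10*1/2) + 107)**2 = ((-5 - 5) + 107)**2 = (-10 + 107)**2 = 97**2 = 9409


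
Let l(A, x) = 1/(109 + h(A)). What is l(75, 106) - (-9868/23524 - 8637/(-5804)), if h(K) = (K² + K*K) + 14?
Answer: -414804332593/388198293852 ≈ -1.0685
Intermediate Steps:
h(K) = 14 + 2*K² (h(K) = (K² + K²) + 14 = 2*K² + 14 = 14 + 2*K²)
l(A, x) = 1/(123 + 2*A²) (l(A, x) = 1/(109 + (14 + 2*A²)) = 1/(123 + 2*A²))
l(75, 106) - (-9868/23524 - 8637/(-5804)) = 1/(123 + 2*75²) - (-9868/23524 - 8637/(-5804)) = 1/(123 + 2*5625) - (-9868*1/23524 - 8637*(-1/5804)) = 1/(123 + 11250) - (-2467/5881 + 8637/5804) = 1/11373 - 1*36475729/34133324 = 1/11373 - 36475729/34133324 = -414804332593/388198293852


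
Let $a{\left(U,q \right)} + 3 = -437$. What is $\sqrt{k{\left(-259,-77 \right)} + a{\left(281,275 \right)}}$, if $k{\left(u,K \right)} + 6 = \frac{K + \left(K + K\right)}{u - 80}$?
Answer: $\frac{i \sqrt{5686273}}{113} \approx 21.103 i$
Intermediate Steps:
$a{\left(U,q \right)} = -440$ ($a{\left(U,q \right)} = -3 - 437 = -440$)
$k{\left(u,K \right)} = -6 + \frac{3 K}{-80 + u}$ ($k{\left(u,K \right)} = -6 + \frac{K + \left(K + K\right)}{u - 80} = -6 + \frac{K + 2 K}{-80 + u} = -6 + \frac{3 K}{-80 + u}$)
$\sqrt{k{\left(-259,-77 \right)} + a{\left(281,275 \right)}} = \sqrt{\frac{3 \left(160 - 77 - -518\right)}{-80 - 259} - 440} = \sqrt{\frac{3 \left(160 - 77 + 518\right)}{-339} - 440} = \sqrt{3 \left(- \frac{1}{339}\right) 601 - 440} = \sqrt{- \frac{601}{113} - 440} = \sqrt{- \frac{50321}{113}} = \frac{i \sqrt{5686273}}{113}$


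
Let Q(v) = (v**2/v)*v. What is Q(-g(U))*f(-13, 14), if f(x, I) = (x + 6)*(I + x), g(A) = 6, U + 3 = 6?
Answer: -252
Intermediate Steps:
U = 3 (U = -3 + 6 = 3)
f(x, I) = (6 + x)*(I + x)
Q(v) = v**2 (Q(v) = v*v = v**2)
Q(-g(U))*f(-13, 14) = (-1*6)**2*((-13)**2 + 6*14 + 6*(-13) + 14*(-13)) = (-6)**2*(169 + 84 - 78 - 182) = 36*(-7) = -252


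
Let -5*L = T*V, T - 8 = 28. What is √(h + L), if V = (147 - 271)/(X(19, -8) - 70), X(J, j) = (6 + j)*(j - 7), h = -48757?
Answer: I*√1219483/5 ≈ 220.86*I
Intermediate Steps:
T = 36 (T = 8 + 28 = 36)
X(J, j) = (-7 + j)*(6 + j) (X(J, j) = (6 + j)*(-7 + j) = (-7 + j)*(6 + j))
V = 31/10 (V = (147 - 271)/((-42 + (-8)² - 1*(-8)) - 70) = -124/((-42 + 64 + 8) - 70) = -124/(30 - 70) = -124/(-40) = -124*(-1/40) = 31/10 ≈ 3.1000)
L = -558/25 (L = -36*31/(5*10) = -⅕*558/5 = -558/25 ≈ -22.320)
√(h + L) = √(-48757 - 558/25) = √(-1219483/25) = I*√1219483/5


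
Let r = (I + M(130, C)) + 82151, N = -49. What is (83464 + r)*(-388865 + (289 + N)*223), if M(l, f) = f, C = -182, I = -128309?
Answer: -12449347780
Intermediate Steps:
r = -46340 (r = (-128309 - 182) + 82151 = -128491 + 82151 = -46340)
(83464 + r)*(-388865 + (289 + N)*223) = (83464 - 46340)*(-388865 + (289 - 49)*223) = 37124*(-388865 + 240*223) = 37124*(-388865 + 53520) = 37124*(-335345) = -12449347780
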